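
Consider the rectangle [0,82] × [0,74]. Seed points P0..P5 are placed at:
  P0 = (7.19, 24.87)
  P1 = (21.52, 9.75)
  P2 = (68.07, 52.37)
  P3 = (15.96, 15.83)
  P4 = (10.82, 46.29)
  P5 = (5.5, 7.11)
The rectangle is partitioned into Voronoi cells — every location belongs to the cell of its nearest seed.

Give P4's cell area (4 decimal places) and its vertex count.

1. box [0,82]×[0,74]: [(0, 0) (82, 0) (82, 74) (0, 74)]
2. ⊥bis P4·P0 via (9.005,35.58): [(0, 37.1061) (82, 23.2097) (82, 74) (0, 74)]  |A|=3595.054
3. ⊥bis P4·P1 via (16.17,28.02): [(0, 37.1061) (29.8966, 32.0396) (82, 47.297) (82, 74) (0, 74)]  |A|=2967.539
4. ⊥bis P4·P2 via (39.445,49.33): [(0, 37.1061) (29.8966, 32.0396) (40.9379, 35.2728) (36.825, 74) (0, 74)]  |A|=1544.5472
5. ⊥bis P4·P3 via (13.39,31.06): [(0, 37.1061) (24.5572, 32.9444) (40.8924, 35.7009) (36.825, 74) (0, 74)]  |A|=1527.3604
6. ⊥bis P4·P5 via (8.16,26.7): [(0, 37.1061) (24.5572, 32.9444) (40.8924, 35.7009) (36.825, 74) (0, 74)]  |A|=1527.3604
7. canonical 5-gon: [(0, 37.1061) (24.5572, 32.9444) (40.8924, 35.7009) (36.825, 74) (0, 74)]
8. shoelace: 1527.3604

Area of P4's cell: 1527.3604 (5 vertices)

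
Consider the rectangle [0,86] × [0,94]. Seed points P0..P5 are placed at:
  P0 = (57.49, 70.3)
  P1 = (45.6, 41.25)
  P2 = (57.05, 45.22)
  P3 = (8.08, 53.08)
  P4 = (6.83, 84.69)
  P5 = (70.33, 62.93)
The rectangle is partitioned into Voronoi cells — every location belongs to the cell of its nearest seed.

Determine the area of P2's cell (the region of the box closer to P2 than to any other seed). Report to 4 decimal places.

1. box [0,86]×[0,94]: [(0, 0) (86, 0) (86, 94) (0, 94)]
2. ⊥bis P2·P0 via (57.27,57.76): [(0, 58.7647) (0, 0) (86, 0) (86, 57.256)]  |A|=4988.8902
3. ⊥bis P2·P1 via (51.325,43.235): [(46.2216, 57.9538) (66.3157, 0) (86, 0) (86, 57.256)]  |A|=1709.1666
4. ⊥bis P2·P3 via (32.565,49.15): [(46.2216, 57.9538) (66.3157, 0) (86, 0) (86, 57.256)]  |A|=1709.1666
5. ⊥bis P2·P4 via (31.94,64.955): [(46.2216, 57.9538) (66.3157, 0) (86, 0) (86, 57.256)]  |A|=1709.1666
6. ⊥bis P2·P5 via (63.69,54.075): [(58.8118, 57.733) (46.2216, 57.9538) (66.3157, 0) (86, 0) (86, 37.3456)]  |A|=1438.504
7. canonical 5-gon: [(58.8118, 57.733) (46.2216, 57.9538) (66.3157, 0) (86, 0) (86, 37.3456)]
8. shoelace: 1438.504

Area of P2's cell: 1438.5040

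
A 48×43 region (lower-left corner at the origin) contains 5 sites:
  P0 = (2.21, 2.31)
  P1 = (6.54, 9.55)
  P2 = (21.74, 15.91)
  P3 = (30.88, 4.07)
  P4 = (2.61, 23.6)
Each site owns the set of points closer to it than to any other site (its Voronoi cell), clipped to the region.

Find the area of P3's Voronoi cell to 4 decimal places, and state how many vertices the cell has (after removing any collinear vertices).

Area of P3's cell: 456.1364 (4 vertices)

1. box [0,48]×[0,43]: [(0, 0) (48, 0) (48, 43) (0, 43)]
2. ⊥bis P3·P0 via (16.545,3.19): [(16.7408, 0) (48, 0) (48, 43) (14.1011, 43)]  |A|=1400.8978
3. ⊥bis P3·P1 via (18.71,6.81): [(17.1768, 0) (48, 0) (48, 43) (26.858, 43)]  |A|=1117.2534
4. ⊥bis P3·P2 via (26.31,9.99): [(17.9778, 3.5579) (17.1768, 0) (48, 0) (48, 26.7338)]  |A|=456.1364
5. ⊥bis P3·P4 via (16.745,13.835): [(17.9778, 3.5579) (17.1768, 0) (48, 0) (48, 26.7338)]  |A|=456.1364
6. canonical 4-gon: [(17.9778, 3.5579) (17.1768, 0) (48, 0) (48, 26.7338)]
7. shoelace: 456.1364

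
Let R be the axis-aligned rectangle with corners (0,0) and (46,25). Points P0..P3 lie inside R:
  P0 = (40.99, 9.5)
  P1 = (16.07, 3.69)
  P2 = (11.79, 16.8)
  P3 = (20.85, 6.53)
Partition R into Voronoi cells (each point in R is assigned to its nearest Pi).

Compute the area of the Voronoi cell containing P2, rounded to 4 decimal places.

1. box [0,46]×[0,25]: [(0, 0) (46, 0) (46, 25) (0, 25)]
2. ⊥bis P2·P0 via (26.39,13.15): [(0, 0) (23.1025, 0) (29.3525, 25) (0, 25)]  |A|=655.6875
3. ⊥bis P2·P1 via (13.93,10.245): [(0, 5.6973) (26.7065, 14.4161) (29.3525, 25) (0, 25)]  |A|=413.0856
4. ⊥bis P2·P3 via (16.32,11.665): [(0, 5.6973) (15.1688, 10.6494) (28.763, 22.642) (29.3525, 25) (0, 25)]  |A|=369.5049
5. canonical 5-gon: [(0, 5.6973) (15.1688, 10.6494) (28.763, 22.642) (29.3525, 25) (0, 25)]
6. shoelace: 369.5049

Area of P2's cell: 369.5049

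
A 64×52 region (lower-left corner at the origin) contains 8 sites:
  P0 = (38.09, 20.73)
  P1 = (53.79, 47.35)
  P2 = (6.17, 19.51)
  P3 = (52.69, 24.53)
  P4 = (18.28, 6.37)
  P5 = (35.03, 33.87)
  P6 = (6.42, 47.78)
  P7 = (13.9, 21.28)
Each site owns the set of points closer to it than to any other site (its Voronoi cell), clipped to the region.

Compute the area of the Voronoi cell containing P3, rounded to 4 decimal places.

Area of P3's cell: 604.0986

1. box [0,64]×[0,52]: [(0, 0) (64, 0) (64, 52) (0, 52)]
2. ⊥bis P3·P0 via (45.39,22.63): [(51.28, 0) (64, 0) (64, 52) (37.7458, 52)]  |A|=1013.3304
3. ⊥bis P3·P1 via (53.24,35.94): [(41.782, 36.4923) (51.28, 0) (64, 0) (64, 35.4213)]  |A|=625.5867
4. ⊥bis P3·P2 via (29.43,22.02): [(41.782, 36.4923) (51.28, 0) (64, 0) (64, 35.4213)]  |A|=625.5867
5. ⊥bis P3·P4 via (35.485,15.45): [(41.782, 36.4923) (51.28, 0) (64, 0) (64, 35.4213)]  |A|=625.5867
6. ⊥bis P3·P5 via (43.86,29.2): [(47.5692, 36.2134) (43.7394, 28.9719) (51.28, 0) (64, 0) (64, 35.4213)]  |A|=604.0986
7. ⊥bis P3·P6 via (29.555,36.155): [(47.5692, 36.2134) (43.7394, 28.9719) (51.28, 0) (64, 0) (64, 35.4213)]  |A|=604.0986
8. ⊥bis P3·P7 via (33.295,22.905): [(47.5692, 36.2134) (43.7394, 28.9719) (51.28, 0) (64, 0) (64, 35.4213)]  |A|=604.0986
9. canonical 5-gon: [(47.5692, 36.2134) (43.7394, 28.9719) (51.28, 0) (64, 0) (64, 35.4213)]
10. shoelace: 604.0986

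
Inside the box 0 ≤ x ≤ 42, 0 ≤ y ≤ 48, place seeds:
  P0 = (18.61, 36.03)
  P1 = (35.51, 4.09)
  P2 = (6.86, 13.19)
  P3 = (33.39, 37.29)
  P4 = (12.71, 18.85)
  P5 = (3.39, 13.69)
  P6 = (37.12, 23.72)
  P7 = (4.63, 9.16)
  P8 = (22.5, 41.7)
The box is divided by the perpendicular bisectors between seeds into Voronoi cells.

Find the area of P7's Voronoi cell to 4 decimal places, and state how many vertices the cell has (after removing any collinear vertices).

Area of P7's cell: 164.0918 (5 vertices)

1. box [0,42]×[0,48]: [(0, 0) (42, 0) (42, 48) (0, 48)]
2. ⊥bis P7·P0 via (11.62,22.595): [(0, 28.6407) (0, 0) (42, 0) (42, 6.7888)]  |A|=744.0194
3. ⊥bis P7·P1 via (20.07,6.625): [(21.8207, 17.2878) (0, 28.6407) (0, 0) (18.9823, 0)]  |A|=476.56
4. ⊥bis P7·P2 via (5.745,11.175): [(19.5618, 3.5295) (0, 14.354) (0, 0) (18.9823, 0)]  |A|=173.8937
5. ⊥bis P7·P3 via (19.01,23.225): [(19.5618, 3.5295) (0, 14.354) (0, 0) (18.9823, 0)]  |A|=173.8937
6. ⊥bis P7·P4 via (8.67,14.005): [(19.5618, 3.5295) (0, 14.354) (0, 0) (18.9823, 0)]  |A|=173.8937
7. ⊥bis P7·P5 via (4.01,11.425): [(19.5618, 3.5295) (4.8685, 11.66) (0, 10.3273) (0, 0) (18.9823, 0)]  |A|=164.0918
8. ⊥bis P7·P6 via (20.875,16.44): [(19.5618, 3.5295) (4.8685, 11.66) (0, 10.3273) (0, 0) (18.9823, 0)]  |A|=164.0918
9. ⊥bis P7·P8 via (13.565,25.43): [(19.5618, 3.5295) (4.8685, 11.66) (0, 10.3273) (0, 0) (18.9823, 0)]  |A|=164.0918
10. canonical 5-gon: [(19.5618, 3.5295) (4.8685, 11.66) (0, 10.3273) (0, 0) (18.9823, 0)]
11. shoelace: 164.0918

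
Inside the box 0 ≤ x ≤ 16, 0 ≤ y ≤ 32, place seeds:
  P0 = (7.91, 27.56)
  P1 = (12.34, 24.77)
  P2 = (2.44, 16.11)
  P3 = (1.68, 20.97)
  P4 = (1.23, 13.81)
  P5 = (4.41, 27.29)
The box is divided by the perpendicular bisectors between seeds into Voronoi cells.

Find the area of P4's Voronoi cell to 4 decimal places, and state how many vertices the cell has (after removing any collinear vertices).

1. box [0,16]×[0,32]: [(0, 0) (16, 0) (16, 32) (0, 32)]
2. ⊥bis P4·P0 via (4.57,20.685): [(0, 22.9052) (0, 0) (16, 0) (16, 15.1321)]  |A|=304.2983
3. ⊥bis P4·P1 via (6.785,19.29): [(6.1808, 19.9024) (0, 22.9052) (0, 0) (16, 0) (16, 9.9489)]  |A|=278.8509
4. ⊥bis P4·P2 via (1.835,14.96): [(0, 15.9254) (0, 0) (16, 0) (16, 7.508)]  |A|=187.4668
5. ⊥bis P4·P3 via (1.455,17.39): [(0, 15.9254) (0, 0) (16, 0) (16, 7.508)]  |A|=187.4668
6. ⊥bis P4·P5 via (2.82,20.55): [(0, 15.9254) (0, 0) (16, 0) (16, 7.508)]  |A|=187.4668
7. canonical 4-gon: [(0, 15.9254) (0, 0) (16, 0) (16, 7.508)]
8. shoelace: 187.4668

Area of P4's cell: 187.4668 (4 vertices)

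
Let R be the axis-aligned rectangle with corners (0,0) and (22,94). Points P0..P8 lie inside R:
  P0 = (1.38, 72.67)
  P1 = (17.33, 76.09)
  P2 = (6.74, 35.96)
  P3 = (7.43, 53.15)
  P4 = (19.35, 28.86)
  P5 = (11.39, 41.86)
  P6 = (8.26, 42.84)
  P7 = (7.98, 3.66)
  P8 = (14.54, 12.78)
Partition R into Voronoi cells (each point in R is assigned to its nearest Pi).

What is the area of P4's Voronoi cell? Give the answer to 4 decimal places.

1. box [0,22]×[0,94]: [(0, 0) (22, 0) (22, 94) (0, 94)]
2. ⊥bis P4·P0 via (10.365,50.765): [(0, 46.5135) (0, 0) (22, 0) (22, 55.5374)]  |A|=1122.5602
3. ⊥bis P4·P1 via (18.34,52.475): [(14.0908, 52.2933) (0, 46.5135) (0, 0) (22, 0) (22, 52.6315)]  |A|=1111.0686
4. ⊥bis P4·P2 via (13.045,32.41): [(0, 9.2413) (0, 0) (22, 0) (22, 48.3146)]  |A|=633.1152
5. ⊥bis P4·P3 via (13.39,41.005): [(19.6003, 44.0526) (0, 9.2413) (0, 0) (22, 0) (22, 45.2302)]  |A|=629.4145
6. ⊥bis P4·P5 via (15.37,35.36): [(14.3566, 34.7395) (0, 9.2413) (0, 0) (22, 0) (22, 39.4196)]  |A|=599.1213
7. ⊥bis P4·P6 via (13.805,35.85): [(14.3566, 34.7395) (0, 9.2413) (0, 0) (22, 0) (22, 39.4196)]  |A|=599.1213
8. ⊥bis P4·P7 via (13.665,16.26): [(14.3566, 34.7395) (5.9195, 19.7547) (22, 12.4993) (22, 39.4196)]  |A|=253.9698
9. ⊥bis P4·P8 via (16.945,20.82): [(14.3566, 34.7395) (8.0221, 23.4891) (22, 19.3079) (22, 39.4196)]  |A|=168.732
10. canonical 4-gon: [(14.3566, 34.7395) (8.0221, 23.4891) (22, 19.3079) (22, 39.4196)]
11. shoelace: 168.732

Area of P4's cell: 168.7320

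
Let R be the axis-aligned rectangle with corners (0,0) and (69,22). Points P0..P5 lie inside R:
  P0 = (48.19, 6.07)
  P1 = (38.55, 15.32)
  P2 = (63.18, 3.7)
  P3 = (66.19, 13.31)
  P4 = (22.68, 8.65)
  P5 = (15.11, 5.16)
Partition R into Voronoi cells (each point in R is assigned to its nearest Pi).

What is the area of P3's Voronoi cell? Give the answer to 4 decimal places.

1. box [0,69]×[0,22]: [(0, 0) (69, 0) (69, 22) (0, 22)]
2. ⊥bis P3·P0 via (57.19,9.69): [(61.0875, 0) (69, 0) (69, 22) (52.2386, 22)]  |A|=271.412
3. ⊥bis P3·P1 via (52.37,14.315): [(52.8232, 20.5467) (61.0875, 0) (69, 0) (69, 22) (52.9289, 22)]  |A|=270.9105
4. ⊥bis P3·P2 via (64.685,8.505): [(52.8232, 20.5467) (56.655, 11.0201) (69, 7.1535) (69, 22) (52.9289, 22)]  |A|=183.1575
5. ⊥bis P3·P4 via (44.435,10.98): [(52.8232, 20.5467) (56.655, 11.0201) (69, 7.1535) (69, 22) (52.9289, 22)]  |A|=183.1575
6. ⊥bis P3·P5 via (40.65,9.235): [(52.8232, 20.5467) (56.655, 11.0201) (69, 7.1535) (69, 22) (52.9289, 22)]  |A|=183.1575
7. canonical 5-gon: [(52.8232, 20.5467) (56.655, 11.0201) (69, 7.1535) (69, 22) (52.9289, 22)]
8. shoelace: 183.1575

Area of P3's cell: 183.1575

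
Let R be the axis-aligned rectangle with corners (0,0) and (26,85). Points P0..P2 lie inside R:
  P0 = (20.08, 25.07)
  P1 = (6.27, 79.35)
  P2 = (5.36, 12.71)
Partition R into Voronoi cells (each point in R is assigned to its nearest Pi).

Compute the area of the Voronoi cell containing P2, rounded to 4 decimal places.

Area of P2's cell: 482.4700

1. box [0,26]×[0,85]: [(0, 0) (26, 0) (26, 85) (0, 85)]
2. ⊥bis P2·P0 via (12.72,18.89): [(0, 34.0387) (0, 0) (26, 0) (26, 3.0743)]  |A|=482.47
3. ⊥bis P2·P1 via (5.815,46.03): [(0, 34.0387) (0, 0) (26, 0) (26, 3.0743)]  |A|=482.47
4. canonical 4-gon: [(0, 34.0387) (0, 0) (26, 0) (26, 3.0743)]
5. shoelace: 482.47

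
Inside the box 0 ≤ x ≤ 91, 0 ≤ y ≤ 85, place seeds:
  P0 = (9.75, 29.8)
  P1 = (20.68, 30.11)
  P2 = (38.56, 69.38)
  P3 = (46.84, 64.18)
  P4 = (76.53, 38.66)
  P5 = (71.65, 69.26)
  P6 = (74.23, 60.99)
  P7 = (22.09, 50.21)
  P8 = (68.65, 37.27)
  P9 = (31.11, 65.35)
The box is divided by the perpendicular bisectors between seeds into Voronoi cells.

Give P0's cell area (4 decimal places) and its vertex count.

1. box [0,91]×[0,85]: [(0, 0) (91, 0) (91, 85) (0, 85)]
2. ⊥bis P0·P1 via (15.215,29.955): [(0, 0) (16.0646, 0) (13.6538, 85) (0, 85)]  |A|=1263.0316
3. ⊥bis P0·P2 via (24.155,49.59): [(0, 67.1723) (0, 0) (16.0646, 0) (14.4579, 56.6484)]  |A|=940.6023
4. ⊥bis P0·P3 via (28.295,46.99): [(0, 67.1723) (0, 0) (16.0646, 0) (14.4579, 56.6484)]  |A|=940.6023
5. ⊥bis P0·P4 via (43.14,34.23): [(0, 67.1723) (0, 0) (16.0646, 0) (14.4579, 56.6484)]  |A|=940.6023
6. ⊥bis P0·P5 via (40.7,49.53): [(0, 67.1723) (0, 0) (16.0646, 0) (14.4579, 56.6484)]  |A|=940.6023
7. ⊥bis P0·P6 via (41.99,45.395): [(0, 67.1723) (0, 0) (16.0646, 0) (14.4579, 56.6484)]  |A|=940.6023
8. ⊥bis P0·P7 via (15.92,40.005): [(0, 49.6303) (0, 0) (16.0646, 0) (14.9127, 40.614)]  |A|=696.2846
9. ⊥bis P0·P8 via (39.2,33.535): [(0, 49.6303) (0, 0) (16.0646, 0) (14.9127, 40.614)]  |A|=696.2846
10. ⊥bis P0·P9 via (20.43,47.575): [(0, 49.6303) (0, 0) (16.0646, 0) (14.9127, 40.614)]  |A|=696.2846
11. canonical 4-gon: [(0, 49.6303) (0, 0) (16.0646, 0) (14.9127, 40.614)]
12. shoelace: 696.2846

Area of P0's cell: 696.2846 (4 vertices)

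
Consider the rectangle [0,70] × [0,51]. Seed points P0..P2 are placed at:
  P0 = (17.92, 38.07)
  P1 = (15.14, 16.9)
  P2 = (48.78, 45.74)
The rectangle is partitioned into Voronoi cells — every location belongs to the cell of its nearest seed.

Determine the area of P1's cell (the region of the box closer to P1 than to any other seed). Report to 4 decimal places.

1. box [0,70]×[0,51]: [(0, 0) (70, 0) (70, 51) (0, 51)]
2. ⊥bis P1·P0 via (16.53,27.485): [(0, 29.6557) (0, 0) (70, 0) (70, 20.4634)]  |A|=1754.1691
3. ⊥bis P1·P2 via (31.96,31.32): [(37.6224, 24.7152) (0, 29.6557) (0, 0) (58.811, 0)]  |A|=1284.6218
4. canonical 4-gon: [(37.6224, 24.7152) (0, 29.6557) (0, 0) (58.811, 0)]
5. shoelace: 1284.6218

Area of P1's cell: 1284.6218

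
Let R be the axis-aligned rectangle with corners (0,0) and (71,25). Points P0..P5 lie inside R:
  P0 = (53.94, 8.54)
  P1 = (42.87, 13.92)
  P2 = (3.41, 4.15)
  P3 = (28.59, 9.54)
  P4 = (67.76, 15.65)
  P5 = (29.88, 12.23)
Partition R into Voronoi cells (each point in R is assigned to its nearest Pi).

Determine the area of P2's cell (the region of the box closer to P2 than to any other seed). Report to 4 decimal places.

1. box [0,71]×[0,25]: [(0, 0) (71, 0) (71, 25) (0, 25)]
2. ⊥bis P2·P0 via (28.675,6.345): [(0, 0) (29.2262, 0) (27.0543, 25) (0, 25)]  |A|=703.5065
3. ⊥bis P2·P1 via (23.14,9.035): [(0, 0) (25.377, 0) (19.1872, 25) (0, 25)]  |A|=557.0523
4. ⊥bis P2·P3 via (16,6.845): [(0, 0) (17.4652, 0) (12.1138, 25) (0, 25)]  |A|=369.7374
5. ⊥bis P2·P4 via (35.585,9.9): [(0, 0) (17.4652, 0) (12.1138, 25) (0, 25)]  |A|=369.7374
6. ⊥bis P2·P5 via (16.645,8.19): [(0, 0) (17.4652, 0) (13.5222, 18.4201) (11.5137, 25) (0, 25)]  |A|=367.7634
7. canonical 5-gon: [(0, 0) (17.4652, 0) (13.5222, 18.4201) (11.5137, 25) (0, 25)]
8. shoelace: 367.7634

Area of P2's cell: 367.7634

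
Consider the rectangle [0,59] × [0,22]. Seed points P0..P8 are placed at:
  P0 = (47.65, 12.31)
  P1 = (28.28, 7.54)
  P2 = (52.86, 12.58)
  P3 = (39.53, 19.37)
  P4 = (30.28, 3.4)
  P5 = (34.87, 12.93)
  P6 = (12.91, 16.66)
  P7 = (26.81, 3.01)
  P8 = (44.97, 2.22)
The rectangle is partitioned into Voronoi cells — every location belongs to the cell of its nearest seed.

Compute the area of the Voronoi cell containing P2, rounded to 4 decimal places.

Area of P2's cell: 167.0440

1. box [0,59]×[0,22]: [(0, 0) (59, 0) (59, 22) (0, 22)]
2. ⊥bis P2·P0 via (50.255,12.445): [(50.8999, 0) (59, 0) (59, 22) (49.7598, 22)]  |A|=190.7425
3. ⊥bis P2·P1 via (40.57,10.06): [(50.8999, 0) (59, 0) (59, 22) (49.7598, 22)]  |A|=190.7425
4. ⊥bis P2·P3 via (46.195,15.975): [(50.8999, 0) (59, 0) (59, 22) (49.7598, 22)]  |A|=190.7425
5. ⊥bis P2·P4 via (41.57,7.99): [(50.8999, 0) (59, 0) (59, 22) (49.7598, 22)]  |A|=190.7425
6. ⊥bis P2·P5 via (43.865,12.755): [(50.8999, 0) (59, 0) (59, 22) (49.7598, 22)]  |A|=190.7425
7. ⊥bis P2·P6 via (32.885,14.62): [(50.8999, 0) (59, 0) (59, 22) (49.7598, 22)]  |A|=190.7425
8. ⊥bis P2·P7 via (39.835,7.795): [(50.8999, 0) (59, 0) (59, 22) (49.7598, 22)]  |A|=190.7425
9. ⊥bis P2·P8 via (48.915,7.4): [(50.5823, 6.1302) (58.6316, 0) (59, 0) (59, 22) (49.7598, 22)]  |A|=167.044
10. canonical 5-gon: [(50.5823, 6.1302) (58.6316, 0) (59, 0) (59, 22) (49.7598, 22)]
11. shoelace: 167.044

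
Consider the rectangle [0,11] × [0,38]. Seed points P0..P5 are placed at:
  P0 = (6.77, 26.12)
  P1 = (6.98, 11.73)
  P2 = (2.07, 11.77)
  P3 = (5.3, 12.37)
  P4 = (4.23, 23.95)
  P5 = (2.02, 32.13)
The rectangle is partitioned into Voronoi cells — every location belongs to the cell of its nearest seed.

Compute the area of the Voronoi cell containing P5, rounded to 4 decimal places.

1. box [0,11]×[0,38]: [(0, 0) (11, 0) (11, 38) (0, 38)]
2. ⊥bis P5·P0 via (4.395,29.125): [(0, 25.6514) (11, 34.3453) (11, 38) (0, 38)]  |A|=88.0183
3. ⊥bis P5·P1 via (4.5,21.93): [(0, 25.6514) (11, 34.3453) (11, 38) (0, 38)]  |A|=88.0183
4. ⊥bis P5·P2 via (2.045,21.95): [(0, 25.6514) (11, 34.3453) (11, 38) (0, 38)]  |A|=88.0183
5. ⊥bis P5·P3 via (3.66,22.25): [(0, 25.6514) (11, 34.3453) (11, 38) (0, 38)]  |A|=88.0183
6. ⊥bis P5·P4 via (3.125,28.04): [(0, 27.1957) (2.9688, 27.9978) (11, 34.3453) (11, 38) (0, 38)]  |A|=85.7259
7. canonical 5-gon: [(0, 27.1957) (2.9688, 27.9978) (11, 34.3453) (11, 38) (0, 38)]
8. shoelace: 85.7259

Area of P5's cell: 85.7259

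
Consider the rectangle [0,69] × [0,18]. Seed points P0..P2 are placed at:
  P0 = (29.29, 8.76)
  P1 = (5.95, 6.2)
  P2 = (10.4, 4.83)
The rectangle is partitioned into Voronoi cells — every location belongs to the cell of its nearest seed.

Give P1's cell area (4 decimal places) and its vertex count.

1. box [0,69]×[0,18]: [(0, 0) (69, 0) (69, 18) (0, 18)]
2. ⊥bis P1·P0 via (17.62,7.48): [(0, 0) (18.4404, 0) (16.4661, 18) (0, 18)]  |A|=314.1591
3. ⊥bis P1·P2 via (8.175,5.515): [(0, 0) (6.4771, 0) (12.0187, 18) (0, 18)]  |A|=166.4624
4. canonical 4-gon: [(0, 0) (6.4771, 0) (12.0187, 18) (0, 18)]
5. shoelace: 166.4624

Area of P1's cell: 166.4624 (4 vertices)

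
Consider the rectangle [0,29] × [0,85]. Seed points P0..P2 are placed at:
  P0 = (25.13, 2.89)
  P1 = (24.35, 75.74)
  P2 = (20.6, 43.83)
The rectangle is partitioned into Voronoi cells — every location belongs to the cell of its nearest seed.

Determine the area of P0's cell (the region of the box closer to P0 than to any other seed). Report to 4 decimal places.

1. box [0,29]×[0,85]: [(0, 0) (29, 0) (29, 85) (0, 85)]
2. ⊥bis P0·P1 via (24.74,39.315): [(0, 39.0501) (0, 0) (29, 0) (29, 39.3606)]  |A|=1136.9555
3. ⊥bis P0·P2 via (22.865,23.36): [(0, 20.83) (0, 0) (29, 0) (29, 24.0388)]  |A|=650.598
4. canonical 4-gon: [(0, 20.83) (0, 0) (29, 0) (29, 24.0388)]
5. shoelace: 650.598

Area of P0's cell: 650.5980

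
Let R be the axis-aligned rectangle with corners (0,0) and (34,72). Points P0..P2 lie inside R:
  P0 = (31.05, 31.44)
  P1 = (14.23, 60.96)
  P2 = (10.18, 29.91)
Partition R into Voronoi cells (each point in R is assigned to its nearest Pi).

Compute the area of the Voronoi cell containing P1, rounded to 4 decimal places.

Area of P1's cell: 851.9133

1. box [0,34]×[0,72]: [(0, 0) (34, 0) (34, 72) (0, 72)]
2. ⊥bis P1·P0 via (22.64,46.2): [(0, 33.3001) (34, 52.6727) (34, 72) (0, 72)]  |A|=986.4616
3. ⊥bis P1·P2 via (12.205,45.435): [(0, 47.027) (19.6037, 44.47) (34, 52.6727) (34, 72) (0, 72)]  |A|=851.9133
4. canonical 5-gon: [(0, 47.027) (19.6037, 44.47) (34, 52.6727) (34, 72) (0, 72)]
5. shoelace: 851.9133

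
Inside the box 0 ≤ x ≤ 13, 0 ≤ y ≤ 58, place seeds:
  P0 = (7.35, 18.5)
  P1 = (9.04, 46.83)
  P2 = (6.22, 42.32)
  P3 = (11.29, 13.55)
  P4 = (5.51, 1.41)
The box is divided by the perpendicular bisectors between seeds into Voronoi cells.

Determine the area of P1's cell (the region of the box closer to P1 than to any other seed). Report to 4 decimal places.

1. box [0,13]×[0,58]: [(0, 0) (13, 0) (13, 58) (0, 58)]
2. ⊥bis P1·P0 via (8.195,32.665): [(0, 33.1539) (13, 32.3784) (13, 58) (0, 58)]  |A|=328.0405
3. ⊥bis P1·P2 via (7.63,44.575): [(0, 49.3459) (13, 41.2173) (13, 58) (0, 58)]  |A|=165.3397
4. ⊥bis P1·P3 via (10.165,30.19): [(0, 49.3459) (13, 41.2173) (13, 58) (0, 58)]  |A|=165.3397
5. ⊥bis P1·P4 via (7.275,24.12): [(0, 49.3459) (13, 41.2173) (13, 58) (0, 58)]  |A|=165.3397
6. canonical 4-gon: [(0, 49.3459) (13, 41.2173) (13, 58) (0, 58)]
7. shoelace: 165.3397

Area of P1's cell: 165.3397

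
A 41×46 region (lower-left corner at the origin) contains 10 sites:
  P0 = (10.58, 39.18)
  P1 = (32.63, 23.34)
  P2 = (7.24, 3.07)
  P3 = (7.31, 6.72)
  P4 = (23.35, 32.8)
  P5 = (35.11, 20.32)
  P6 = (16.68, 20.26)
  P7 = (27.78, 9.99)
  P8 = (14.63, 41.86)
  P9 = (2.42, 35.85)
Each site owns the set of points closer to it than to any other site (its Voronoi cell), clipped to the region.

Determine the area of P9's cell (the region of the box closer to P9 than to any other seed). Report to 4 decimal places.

Area of P9's cell: 160.8214

1. box [0,41]×[0,46]: [(0, 0) (41, 0) (41, 46) (0, 46)]
2. ⊥bis P9·P0 via (6.5,37.515): [(0, 0) (21.8094, 0) (3.0374, 46) (0, 46)]  |A|=571.4764
3. ⊥bis P9·P1 via (17.525,29.595): [(0, 0) (5.2697, 0) (13.6, 20.1167) (3.0374, 46) (0, 46)]  |A|=405.1136
4. ⊥bis P9·P2 via (4.83,19.46): [(0, 18.7498) (13.3564, 20.7137) (3.0374, 46) (0, 46)]  |A|=220.3842
5. ⊥bis P9·P3 via (4.865,21.285): [(0, 20.4683) (12.5938, 22.5824) (3.0374, 46) (0, 46)]  |A|=196.3345
6. ⊥bis P9·P4 via (12.885,34.325): [(0, 20.4683) (11.1382, 22.3381) (11.5475, 25.1464) (3.0374, 46) (0, 46)]  |A|=194.3406
7. ⊥bis P9·P5 via (18.765,28.085): [(0, 20.4683) (11.1382, 22.3381) (11.5475, 25.1464) (3.0374, 46) (0, 46)]  |A|=194.3406
8. ⊥bis P9·P6 via (9.55,28.055): [(0, 20.4683) (1.538, 20.7265) (10.1402, 28.5949) (3.0374, 46) (0, 46)]  |A|=160.8214
9. ⊥bis P9·P7 via (15.1,22.92): [(0, 20.4683) (1.538, 20.7265) (10.1402, 28.5949) (3.0374, 46) (0, 46)]  |A|=160.8214
10. ⊥bis P9·P8 via (8.525,38.855): [(0, 20.4683) (1.538, 20.7265) (10.1402, 28.5949) (3.0374, 46) (0, 46)]  |A|=160.8214
11. canonical 5-gon: [(0, 20.4683) (1.538, 20.7265) (10.1402, 28.5949) (3.0374, 46) (0, 46)]
12. shoelace: 160.8214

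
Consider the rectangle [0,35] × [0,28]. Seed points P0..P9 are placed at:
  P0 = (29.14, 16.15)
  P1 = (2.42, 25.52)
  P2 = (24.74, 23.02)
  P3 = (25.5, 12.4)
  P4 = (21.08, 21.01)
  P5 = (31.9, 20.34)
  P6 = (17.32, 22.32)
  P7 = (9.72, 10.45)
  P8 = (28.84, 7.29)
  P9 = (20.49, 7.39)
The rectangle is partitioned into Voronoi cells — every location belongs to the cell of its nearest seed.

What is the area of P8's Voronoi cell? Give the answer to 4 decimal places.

Area of P8's cell: 111.4135

1. box [0,35]×[0,28]: [(0, 0) (35, 0) (35, 28) (0, 28)]
2. ⊥bis P8·P0 via (28.99,11.72): [(0, 12.7016) (0, 0) (35, 0) (35, 11.5165)]  |A|=423.8168
3. ⊥bis P8·P1 via (15.63,16.405): [(12.7761, 12.269) (4.3104, 0) (35, 0) (35, 11.5165)]  |A|=316.2358
4. ⊥bis P8·P2 via (26.79,15.155): [(15.3794, 12.1809) (12.1311, 11.3342) (4.3104, 0) (35, 0) (35, 11.5165)]  |A|=314.9906
5. ⊥bis P8·P3 via (27.17,9.845): [(29.987, 11.6862) (12.1077, 0) (35, 0) (35, 11.5165)]  |A|=162.6284
6. ⊥bis P8·P4 via (24.96,14.15): [(29.987, 11.6862) (12.1077, 0) (35, 0) (35, 11.5165)]  |A|=162.6284
7. ⊥bis P8·P5 via (30.37,13.815): [(29.987, 11.6862) (12.1077, 0) (35, 0) (35, 11.5165)]  |A|=162.6284
8. ⊥bis P8·P6 via (23.08,14.805): [(29.987, 11.6862) (12.1077, 0) (35, 0) (35, 11.5165)]  |A|=162.6284
9. ⊥bis P8·P7 via (19.28,8.87): [(29.987, 11.6862) (18.5051, 4.1815) (17.814, 0) (35, 0) (35, 11.5165)]  |A|=150.6981
10. ⊥bis P8·P9 via (24.665,7.34): [(29.987, 11.6862) (24.6755, 8.2145) (24.5771, 0) (35, 0) (35, 11.5165)]  |A|=111.4135
11. canonical 5-gon: [(29.987, 11.6862) (24.6755, 8.2145) (24.5771, 0) (35, 0) (35, 11.5165)]
12. shoelace: 111.4135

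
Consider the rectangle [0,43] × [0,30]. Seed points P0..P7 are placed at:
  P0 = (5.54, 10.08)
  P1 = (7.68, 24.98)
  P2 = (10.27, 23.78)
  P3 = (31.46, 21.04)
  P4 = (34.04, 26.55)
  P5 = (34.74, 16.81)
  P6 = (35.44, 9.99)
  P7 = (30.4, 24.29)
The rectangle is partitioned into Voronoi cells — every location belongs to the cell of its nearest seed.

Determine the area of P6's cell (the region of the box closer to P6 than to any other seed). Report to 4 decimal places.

1. box [0,43]×[0,30]: [(0, 0) (43, 0) (43, 30) (0, 30)]
2. ⊥bis P6·P0 via (20.49,10.035): [(20.4598, 0) (43, 0) (43, 30) (20.5501, 30)]  |A|=674.8517
3. ⊥bis P6·P1 via (21.56,17.485): [(20.5066, 15.5341) (20.4598, 0) (43, 0) (43, 30) (28.3179, 30)]  |A|=618.6674
4. ⊥bis P6·P2 via (22.855,16.885): [(20.4977, 12.5823) (20.4598, 0) (43, 0) (43, 30) (30.0404, 30)]  |A|=592.2023
5. ⊥bis P6·P3 via (33.45,15.515): [(20.4924, 10.8479) (20.4598, 0) (43, 0) (43, 18.9547)]  |A|=335.5696
6. ⊥bis P6·P4 via (34.74,18.27): [(20.4924, 10.8479) (20.4598, 0) (43, 0) (43, 18.9547)]  |A|=335.5696
7. ⊥bis P6·P5 via (35.09,13.4): [(24.5841, 12.3217) (20.4924, 10.8479) (20.4598, 0) (43, 0) (43, 14.2119)]  |A|=291.8978
8. ⊥bis P6·P7 via (32.92,17.14): [(24.5841, 12.3217) (20.4924, 10.8479) (20.4598, 0) (43, 0) (43, 14.2119)]  |A|=291.8978
9. canonical 5-gon: [(24.5841, 12.3217) (20.4924, 10.8479) (20.4598, 0) (43, 0) (43, 14.2119)]
10. shoelace: 291.8978

Area of P6's cell: 291.8978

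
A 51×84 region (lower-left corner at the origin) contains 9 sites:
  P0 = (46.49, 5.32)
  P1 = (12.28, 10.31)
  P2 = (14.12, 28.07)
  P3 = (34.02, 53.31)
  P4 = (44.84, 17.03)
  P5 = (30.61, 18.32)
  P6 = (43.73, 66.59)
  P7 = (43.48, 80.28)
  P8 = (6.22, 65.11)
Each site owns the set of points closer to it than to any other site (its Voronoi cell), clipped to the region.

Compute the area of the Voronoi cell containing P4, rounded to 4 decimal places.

1. box [0,51]×[0,84]: [(0, 0) (51, 0) (51, 84) (0, 84)]
2. ⊥bis P4·P0 via (45.665,11.175): [(0, 4.7406) (51, 11.9267) (51, 84) (0, 84)]  |A|=3858.984
3. ⊥bis P4·P1 via (28.56,13.67): [(29.5438, 8.9034) (51, 11.9267) (51, 84) (14.0447, 84)]  |A|=2160.818
4. ⊥bis P4·P2 via (29.48,22.55): [(27.7315, 17.6845) (29.5438, 8.9034) (51, 11.9267) (51, 82.4317)]  |A|=917.2182
5. ⊥bis P4·P3 via (39.43,35.17): [(33.3653, 33.3613) (27.7315, 17.6845) (29.5438, 8.9034) (51, 11.9267) (51, 38.6206)]  |A|=530.9201
6. ⊥bis P4·P5 via (37.725,17.675): [(39.3077, 35.1335) (37.0254, 9.9576) (51, 11.9267) (51, 38.6206)]  |A|=329.7211
7. ⊥bis P4·P6 via (44.285,41.81): [(39.3077, 35.1335) (37.0254, 9.9576) (51, 11.9267) (51, 38.6206)]  |A|=329.7211
8. ⊥bis P4·P7 via (44.16,48.655): [(39.3077, 35.1335) (37.0254, 9.9576) (51, 11.9267) (51, 38.6206)]  |A|=329.7211
9. ⊥bis P4·P8 via (25.53,41.07): [(39.3077, 35.1335) (37.0254, 9.9576) (51, 11.9267) (51, 38.6206)]  |A|=329.7211
10. canonical 4-gon: [(39.3077, 35.1335) (37.0254, 9.9576) (51, 11.9267) (51, 38.6206)]
11. shoelace: 329.7211

Area of P4's cell: 329.7211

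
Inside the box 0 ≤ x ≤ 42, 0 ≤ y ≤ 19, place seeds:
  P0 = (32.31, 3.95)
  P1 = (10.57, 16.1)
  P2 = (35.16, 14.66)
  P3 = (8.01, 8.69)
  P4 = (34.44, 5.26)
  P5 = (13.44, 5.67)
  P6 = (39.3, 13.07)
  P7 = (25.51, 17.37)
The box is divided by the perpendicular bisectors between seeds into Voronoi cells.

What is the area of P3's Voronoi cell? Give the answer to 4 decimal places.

Area of P3's cell: 138.3479

1. box [0,42]×[0,19]: [(0, 0) (42, 0) (42, 19) (0, 19)]
2. ⊥bis P3·P0 via (20.16,6.32): [(0, 0) (18.9272, 0) (22.6334, 19) (0, 19)]  |A|=394.8256
3. ⊥bis P3·P1 via (9.29,12.395): [(0, 15.6045) (0, 0) (18.9272, 0) (20.5839, 8.4932)]  |A|=240.977
4. ⊥bis P3·P2 via (21.585,11.675): [(0, 15.6045) (0, 0) (18.9272, 0) (20.5839, 8.4932)]  |A|=240.977
5. ⊥bis P3·P4 via (21.225,6.975): [(0, 15.6045) (0, 0) (18.9272, 0) (20.5839, 8.4932)]  |A|=240.977
6. ⊥bis P3·P5 via (10.725,7.18): [(12.9267, 11.1386) (0, 15.6045) (0, 0) (6.7317, 0)]  |A|=138.3479
7. ⊥bis P3·P6 via (23.655,10.88): [(12.9267, 11.1386) (0, 15.6045) (0, 0) (6.7317, 0)]  |A|=138.3479
8. ⊥bis P3·P7 via (16.76,13.03): [(12.9267, 11.1386) (0, 15.6045) (0, 0) (6.7317, 0)]  |A|=138.3479
9. canonical 4-gon: [(12.9267, 11.1386) (0, 15.6045) (0, 0) (6.7317, 0)]
10. shoelace: 138.3479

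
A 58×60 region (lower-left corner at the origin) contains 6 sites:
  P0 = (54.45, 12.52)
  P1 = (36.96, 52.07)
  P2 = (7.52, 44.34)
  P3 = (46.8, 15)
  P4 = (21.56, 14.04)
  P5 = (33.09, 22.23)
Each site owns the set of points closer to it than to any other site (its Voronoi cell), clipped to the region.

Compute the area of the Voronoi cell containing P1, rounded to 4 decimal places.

1. box [0,58]×[0,60]: [(0, 0) (58, 0) (58, 60) (0, 60)]
2. ⊥bis P1·P0 via (45.705,32.295): [(0, 12.0831) (58, 37.7322) (58, 60) (0, 60)]  |A|=2035.3574
3. ⊥bis P1·P2 via (22.24,48.205): [(28.424, 24.6529) (58, 37.7322) (58, 60) (19.143, 60)]  |A|=1016.0372
4. ⊥bis P1·P3 via (41.88,33.535): [(27.1206, 29.6172) (58, 37.814) (58, 60) (19.143, 60)]  |A|=932.8384
5. ⊥bis P1·P4 via (29.26,33.055): [(25.856, 34.4334) (33.541, 31.3215) (58, 37.814) (58, 60) (19.143, 60)]  |A|=916.2997
6. ⊥bis P1·P5 via (35.025,37.15): [(24.7943, 38.4768) (48.7788, 35.3662) (58, 37.814) (58, 60) (19.143, 60)]  |A|=830.2094
7. canonical 5-gon: [(24.7943, 38.4768) (48.7788, 35.3662) (58, 37.814) (58, 60) (19.143, 60)]
8. shoelace: 830.2094

Area of P1's cell: 830.2094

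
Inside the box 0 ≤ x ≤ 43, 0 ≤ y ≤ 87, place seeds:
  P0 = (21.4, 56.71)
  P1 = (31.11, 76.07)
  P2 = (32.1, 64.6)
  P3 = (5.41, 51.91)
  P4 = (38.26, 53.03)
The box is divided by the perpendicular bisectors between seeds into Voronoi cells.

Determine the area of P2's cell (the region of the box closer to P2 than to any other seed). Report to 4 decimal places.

Area of P2's cell: 213.5516

1. box [0,43]×[0,87]: [(0, 0) (43, 0) (43, 87) (0, 87)]
2. ⊥bis P2·P0 via (26.75,60.655): [(43, 38.6176) (43, 87) (7.3236, 87)]  |A|=863.0538
3. ⊥bis P2·P1 via (31.605,70.335): [(20.3297, 69.3618) (43, 38.6176) (43, 71.3185)]  |A|=370.669
4. ⊥bis P2·P3 via (18.755,58.255): [(20.3297, 69.3618) (43, 38.6176) (43, 71.3185)]  |A|=370.669
5. ⊥bis P2·P4 via (35.18,58.815): [(20.3297, 69.3618) (30.1008, 56.1108) (43, 62.9785) (43, 71.3185)]  |A|=213.5516
6. canonical 4-gon: [(20.3297, 69.3618) (30.1008, 56.1108) (43, 62.9785) (43, 71.3185)]
7. shoelace: 213.5516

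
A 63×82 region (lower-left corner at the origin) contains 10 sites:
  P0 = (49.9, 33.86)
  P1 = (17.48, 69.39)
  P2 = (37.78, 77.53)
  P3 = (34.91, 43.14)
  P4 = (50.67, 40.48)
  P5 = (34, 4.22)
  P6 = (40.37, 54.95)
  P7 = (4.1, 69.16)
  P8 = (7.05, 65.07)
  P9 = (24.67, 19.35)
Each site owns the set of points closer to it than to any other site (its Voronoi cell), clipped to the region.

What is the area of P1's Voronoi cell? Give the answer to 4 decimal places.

1. box [0,63]×[0,82]: [(0, 0) (63, 0) (63, 82) (0, 82)]
2. ⊥bis P1·P0 via (33.69,51.625): [(0, 20.8839) (63, 78.3694) (63, 82) (0, 82)]  |A|=2039.5183
3. ⊥bis P1·P2 via (27.63,73.46): [(0, 20.8839) (35.6635, 53.4257) (24.2056, 82) (0, 82)]  |A|=1435.6335
4. ⊥bis P1·P3 via (26.195,56.265): [(0, 38.8715) (32.7734, 60.6331) (24.2056, 82) (0, 82)]  |A|=965.3333
5. ⊥bis P1·P4 via (34.075,54.935): [(0, 38.8715) (32.7734, 60.6331) (24.2056, 82) (0, 82)]  |A|=965.3333
6. ⊥bis P1·P5 via (25.74,36.805): [(0, 38.8715) (32.7734, 60.6331) (24.2056, 82) (0, 82)]  |A|=965.3333
7. ⊥bis P1·P6 via (28.925,62.17): [(0, 38.8715) (24.4826, 55.1279) (30.9011, 65.3024) (24.2056, 82) (0, 82)]  |A|=940.8231
8. ⊥bis P1·P7 via (10.79,69.275): [(11.185, 46.2983) (24.4826, 55.1279) (30.9011, 65.3024) (24.2056, 82) (10.5713, 82)]  |A|=510.9221
9. ⊥bis P1·P8 via (12.265,67.23): [(10.7628, 70.8568) (18.8317, 51.3757) (24.4826, 55.1279) (30.9011, 65.3024) (24.2056, 82) (10.5713, 82)]  |A|=415.9546
10. ⊥bis P1·P9 via (21.075,44.37): [(10.7628, 70.8568) (18.8317, 51.3757) (24.4826, 55.1279) (30.9011, 65.3024) (24.2056, 82) (10.5713, 82)]  |A|=415.9546
11. canonical 6-gon: [(10.7628, 70.8568) (18.8317, 51.3757) (24.4826, 55.1279) (30.9011, 65.3024) (24.2056, 82) (10.5713, 82)]
12. shoelace: 415.9546

Area of P1's cell: 415.9546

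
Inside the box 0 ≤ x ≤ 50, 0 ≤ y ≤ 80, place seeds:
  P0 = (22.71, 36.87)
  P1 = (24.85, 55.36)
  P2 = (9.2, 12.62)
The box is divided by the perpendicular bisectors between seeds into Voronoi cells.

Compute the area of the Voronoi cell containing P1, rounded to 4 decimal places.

1. box [0,50]×[0,80]: [(0, 0) (50, 0) (50, 80) (0, 80)]
2. ⊥bis P1·P0 via (23.78,46.115): [(0, 48.8673) (50, 43.0803) (50, 80) (0, 80)]  |A|=1701.31
3. ⊥bis P1·P2 via (17.025,33.99): [(0, 48.8673) (50, 43.0803) (50, 80) (0, 80)]  |A|=1701.31
4. canonical 4-gon: [(0, 48.8673) (50, 43.0803) (50, 80) (0, 80)]
5. shoelace: 1701.31

Area of P1's cell: 1701.3100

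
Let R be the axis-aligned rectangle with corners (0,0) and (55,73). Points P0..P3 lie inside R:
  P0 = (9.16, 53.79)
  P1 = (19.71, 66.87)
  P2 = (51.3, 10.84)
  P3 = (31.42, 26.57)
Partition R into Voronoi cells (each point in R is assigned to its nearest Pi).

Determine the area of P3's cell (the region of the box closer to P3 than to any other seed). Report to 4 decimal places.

1. box [0,55]×[0,73]: [(0, 0) (55, 0) (55, 73) (0, 73)]
2. ⊥bis P3·P0 via (20.29,40.18): [(0, 23.5872) (0, 0) (55, 0) (55, 68.5652)]  |A|=2534.1911
3. ⊥bis P3·P1 via (25.565,46.72): [(29.7876, 47.947) (0, 23.5872) (0, 0) (55, 0) (55, 55.2729)]  |A|=2366.6266
4. ⊥bis P3·P2 via (41.36,18.705): [(29.7876, 47.947) (0, 23.5872) (0, 0) (26.5597, 0) (55, 35.9436) (55, 55.2729)]  |A|=1855.5035
5. canonical 6-gon: [(29.7876, 47.947) (0, 23.5872) (0, 0) (26.5597, 0) (55, 35.9436) (55, 55.2729)]
6. shoelace: 1855.5035

Area of P3's cell: 1855.5035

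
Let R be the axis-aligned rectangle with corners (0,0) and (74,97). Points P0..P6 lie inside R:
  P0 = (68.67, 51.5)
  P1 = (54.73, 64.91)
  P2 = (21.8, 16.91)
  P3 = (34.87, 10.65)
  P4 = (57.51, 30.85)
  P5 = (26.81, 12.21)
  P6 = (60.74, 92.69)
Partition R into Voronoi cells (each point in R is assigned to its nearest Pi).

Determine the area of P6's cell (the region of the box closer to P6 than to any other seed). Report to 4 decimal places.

1. box [0,74]×[0,97]: [(0, 0) (74, 0) (74, 97) (0, 97)]
2. ⊥bis P6·P0 via (64.705,72.095): [(0, 59.6378) (74, 73.8845) (74, 97) (0, 97)]  |A|=2237.6738
3. ⊥bis P6·P1 via (57.735,78.8): [(0, 91.2905) (74, 75.2812) (74, 97) (0, 97)]  |A|=1014.8459
4. ⊥bis P6·P2 via (41.27,54.8): [(0, 91.2905) (74, 75.2812) (74, 97) (0, 97)]  |A|=1014.8459
5. ⊥bis P6·P3 via (47.805,51.67): [(0, 91.2905) (74, 75.2812) (74, 97) (0, 97)]  |A|=1014.8459
6. ⊥bis P6·P4 via (59.125,61.77): [(0, 91.2905) (74, 75.2812) (74, 97) (0, 97)]  |A|=1014.8459
7. ⊥bis P6·P5 via (43.775,52.45): [(0, 91.2905) (74, 75.2812) (74, 97) (0, 97)]  |A|=1014.8459
8. canonical 4-gon: [(0, 91.2905) (74, 75.2812) (74, 97) (0, 97)]
9. shoelace: 1014.8459

Area of P6's cell: 1014.8459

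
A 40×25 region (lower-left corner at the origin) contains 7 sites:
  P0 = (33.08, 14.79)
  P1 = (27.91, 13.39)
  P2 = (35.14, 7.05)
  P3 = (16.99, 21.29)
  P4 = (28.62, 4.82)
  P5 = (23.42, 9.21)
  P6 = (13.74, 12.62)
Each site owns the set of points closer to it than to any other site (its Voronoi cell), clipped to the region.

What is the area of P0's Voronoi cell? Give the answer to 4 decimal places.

1. box [0,40]×[0,25]: [(0, 0) (40, 0) (40, 25) (0, 25)]
2. ⊥bis P0·P1 via (30.495,14.09): [(34.3105, 0) (40, 0) (40, 25) (27.5406, 25)]  |A|=226.861
3. ⊥bis P0·P2 via (34.11,10.92): [(31.5387, 10.2357) (40, 12.4876) (40, 25) (27.5406, 25)]  |A|=144.9124
4. ⊥bis P0·P3 via (25.035,18.04): [(27.6635, 24.5465) (31.5387, 10.2357) (40, 12.4876) (40, 25) (27.8467, 25)]  |A|=144.843
5. ⊥bis P0·P4 via (30.85,9.805): [(27.6635, 24.5465) (31.5387, 10.2357) (40, 12.4876) (40, 25) (27.8467, 25)]  |A|=144.843
6. ⊥bis P0·P5 via (28.25,12): [(27.6635, 24.5465) (31.5387, 10.2357) (40, 12.4876) (40, 25) (27.8467, 25)]  |A|=144.843
7. ⊥bis P0·P6 via (23.41,13.705): [(27.6635, 24.5465) (31.5387, 10.2357) (40, 12.4876) (40, 25) (27.8467, 25)]  |A|=144.843
8. canonical 5-gon: [(27.6635, 24.5465) (31.5387, 10.2357) (40, 12.4876) (40, 25) (27.8467, 25)]
9. shoelace: 144.843

Area of P0's cell: 144.8430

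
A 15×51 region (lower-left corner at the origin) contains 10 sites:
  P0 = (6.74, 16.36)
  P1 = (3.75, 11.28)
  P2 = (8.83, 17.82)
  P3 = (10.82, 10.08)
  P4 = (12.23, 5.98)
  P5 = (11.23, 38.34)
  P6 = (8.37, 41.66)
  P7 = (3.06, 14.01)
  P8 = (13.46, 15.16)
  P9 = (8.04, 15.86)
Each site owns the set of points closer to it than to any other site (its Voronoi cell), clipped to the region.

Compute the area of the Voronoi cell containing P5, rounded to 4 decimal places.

1. box [0,15]×[0,51]: [(0, 0) (15, 0) (15, 51) (0, 51)]
2. ⊥bis P5·P0 via (8.985,27.35): [(0, 29.1854) (15, 26.1213) (15, 51) (0, 51)]  |A|=350.1997
3. ⊥bis P5·P1 via (7.49,24.81): [(0, 29.1854) (15, 26.1213) (15, 51) (0, 51)]  |A|=350.1997
4. ⊥bis P5·P2 via (10.03,28.08): [(0, 29.2531) (15, 27.4987) (15, 51) (0, 51)]  |A|=339.3614
5. ⊥bis P5·P3 via (11.025,24.21): [(0, 29.2531) (15, 27.4987) (15, 51) (0, 51)]  |A|=339.3614
6. ⊥bis P5·P4 via (11.73,22.16): [(0, 29.2531) (15, 27.4987) (15, 51) (0, 51)]  |A|=339.3614
7. ⊥bis P5·P6 via (9.8,40): [(0, 31.5578) (0, 29.2531) (15, 27.4987) (15, 44.4795)]  |A|=144.6415
8. ⊥bis P5·P7 via (7.145,26.175): [(0, 31.5578) (0, 29.2531) (15, 27.4987) (15, 44.4795)]  |A|=144.6415
9. ⊥bis P5·P8 via (12.345,26.75): [(0, 31.5578) (0, 29.2531) (15, 27.4987) (15, 44.4795)]  |A|=144.6415
10. ⊥bis P5·P9 via (9.635,27.1): [(0, 31.5578) (0, 29.2531) (15, 27.4987) (15, 44.4795)]  |A|=144.6415
11. canonical 4-gon: [(0, 31.5578) (0, 29.2531) (15, 27.4987) (15, 44.4795)]
12. shoelace: 144.6415

Area of P5's cell: 144.6415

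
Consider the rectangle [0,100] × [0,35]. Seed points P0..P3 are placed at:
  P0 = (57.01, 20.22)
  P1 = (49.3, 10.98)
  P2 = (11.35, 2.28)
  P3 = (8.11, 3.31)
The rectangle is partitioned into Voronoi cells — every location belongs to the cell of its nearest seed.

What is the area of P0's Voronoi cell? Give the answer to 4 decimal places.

Area of P0's cell: 1719.2715

1. box [0,100]×[0,35]: [(0, 0) (100, 0) (100, 35) (0, 35)]
2. ⊥bis P0·P1 via (53.155,15.6): [(71.8507, 0) (100, 0) (100, 35) (29.9052, 35)]  |A|=1719.2715
3. ⊥bis P0·P2 via (34.18,11.25): [(71.8507, 0) (100, 0) (100, 35) (29.9052, 35)]  |A|=1719.2715
4. ⊥bis P0·P3 via (32.56,11.765): [(71.8507, 0) (100, 0) (100, 35) (29.9052, 35)]  |A|=1719.2715
5. canonical 4-gon: [(71.8507, 0) (100, 0) (100, 35) (29.9052, 35)]
6. shoelace: 1719.2715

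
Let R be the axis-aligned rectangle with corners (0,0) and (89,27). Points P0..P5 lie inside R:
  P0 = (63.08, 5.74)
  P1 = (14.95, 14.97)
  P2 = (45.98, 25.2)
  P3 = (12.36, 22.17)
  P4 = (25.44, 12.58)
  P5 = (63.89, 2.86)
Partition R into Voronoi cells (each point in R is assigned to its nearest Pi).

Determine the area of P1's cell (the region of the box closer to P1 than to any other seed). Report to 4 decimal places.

1. box [0,89]×[0,27]: [(0, 0) (89, 0) (89, 27) (0, 27)]
2. ⊥bis P1·P0 via (39.015,10.355): [(0, 0) (37.0292, 0) (42.207, 27) (0, 27)]  |A|=1069.6893
3. ⊥bis P1·P2 via (30.465,20.085): [(0, 0) (37.0292, 0) (37.0503, 0.1102) (28.1853, 27) (0, 27)]  |A|=881.1675
4. ⊥bis P1·P3 via (13.655,18.57): [(0, 13.658) (0, 0) (37.0292, 0) (37.0503, 0.1102) (29.1293, 24.1365)]  |A|=646.4908
5. ⊥bis P1·P4 via (20.195,13.775): [(21.9689, 21.5607) (0, 13.658) (0, 0) (17.0566, 0)]  |A|=333.9008
6. ⊥bis P1·P5 via (39.42,8.915): [(21.9689, 21.5607) (0, 13.658) (0, 0) (17.0566, 0)]  |A|=333.9008
7. canonical 4-gon: [(21.9689, 21.5607) (0, 13.658) (0, 0) (17.0566, 0)]
8. shoelace: 333.9008

Area of P1's cell: 333.9008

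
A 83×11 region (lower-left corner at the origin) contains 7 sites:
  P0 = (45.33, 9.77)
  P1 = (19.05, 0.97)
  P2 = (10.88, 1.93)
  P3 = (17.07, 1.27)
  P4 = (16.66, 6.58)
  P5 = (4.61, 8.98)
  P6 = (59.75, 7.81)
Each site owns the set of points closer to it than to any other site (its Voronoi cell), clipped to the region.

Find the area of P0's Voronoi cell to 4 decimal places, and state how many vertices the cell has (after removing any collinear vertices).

1. box [0,83]×[0,11]: [(0, 0) (83, 0) (83, 11) (0, 11)]
2. ⊥bis P0·P1 via (32.19,5.37): [(33.9882, 0) (83, 0) (83, 11) (30.3048, 11)]  |A|=559.3888
3. ⊥bis P0·P2 via (28.105,5.85): [(33.9882, 0) (83, 0) (83, 11) (30.3048, 11)]  |A|=559.3888
4. ⊥bis P0·P3 via (31.2,5.52): [(33.9882, 0) (83, 0) (83, 11) (30.3048, 11)]  |A|=559.3888
5. ⊥bis P0·P4 via (30.995,8.175): [(30.8677, 9.3188) (33.9882, 0) (83, 0) (83, 11) (30.6807, 11)]  |A|=559.0728
6. ⊥bis P0·P5 via (24.97,9.375): [(30.8677, 9.3188) (33.9882, 0) (83, 0) (83, 11) (30.6807, 11)]  |A|=559.0728
7. ⊥bis P0·P6 via (52.54,8.79): [(30.8677, 9.3188) (33.9882, 0) (51.3452, 0) (52.8404, 11) (30.6807, 11)]  |A|=219.0938
8. canonical 5-gon: [(30.8677, 9.3188) (33.9882, 0) (51.3452, 0) (52.8404, 11) (30.6807, 11)]
9. shoelace: 219.0938

Area of P0's cell: 219.0938 (5 vertices)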